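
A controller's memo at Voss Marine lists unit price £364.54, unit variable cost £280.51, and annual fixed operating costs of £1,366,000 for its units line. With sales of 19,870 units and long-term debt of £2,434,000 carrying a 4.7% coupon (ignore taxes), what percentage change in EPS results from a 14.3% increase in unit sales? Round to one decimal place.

+126.1%

Contribution at this volume is 19,870 × £84.03 = £1,669,676.10.
Subtracting fixed costs: EBIT = £1,669,676.10 − £1,366,000 = £303,676.10.
Interest = £114,398.00, so EBIT − I = £189,278.10.
Degree of combined leverage = contribution ÷ (EBIT − I) = £1,669,676.10 ÷ £189,278.10 = 8.8213.
EPS therefore changes by 8.8213 × (+14.3%) = +126.1%.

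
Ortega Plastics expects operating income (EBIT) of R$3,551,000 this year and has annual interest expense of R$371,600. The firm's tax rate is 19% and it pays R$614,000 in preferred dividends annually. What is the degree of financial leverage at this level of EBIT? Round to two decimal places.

1.47

Annual interest charges come to R$371,600.00.
Preferred dividends grossed up pre-tax: R$614,000 / (1 − 0.19) = R$758,024.69.
DFL = EBIT ÷ [EBIT − I − D_p/(1−t)] = R$3,551,000 ÷ [R$3,551,000 − R$371,600.00 − R$758,024.69] = R$3,551,000 ÷ R$2,421,375.31 = 1.4665.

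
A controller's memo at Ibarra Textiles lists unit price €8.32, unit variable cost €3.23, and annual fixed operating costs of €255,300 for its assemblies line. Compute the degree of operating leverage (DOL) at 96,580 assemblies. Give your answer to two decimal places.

Total contribution margin = 96,580 × €5.09 = €491,592.20.
Subtracting fixed costs: EBIT = €491,592.20 − €255,300 = €236,292.20.
So DOL = total CM / EBIT = €491,592.20 / €236,292.20 = 2.0804.

2.08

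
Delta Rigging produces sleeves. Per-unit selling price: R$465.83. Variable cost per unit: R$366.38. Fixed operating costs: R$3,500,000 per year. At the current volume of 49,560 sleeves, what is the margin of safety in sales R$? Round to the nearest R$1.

R$6,692,317

Contribution margin per unit = R$465.83 − R$366.38 = R$99.45. Break-even units = R$3,500,000 ÷ R$99.45 = 35,193.56; break-even revenue = 35,193.56 × R$465.83 = R$16,394,218.20.
Actual sales revenue = 49,560 × R$465.83 = R$23,086,534.80.
Margin of safety = R$23,086,534.80 − R$16,394,218.20 = R$6,692,317.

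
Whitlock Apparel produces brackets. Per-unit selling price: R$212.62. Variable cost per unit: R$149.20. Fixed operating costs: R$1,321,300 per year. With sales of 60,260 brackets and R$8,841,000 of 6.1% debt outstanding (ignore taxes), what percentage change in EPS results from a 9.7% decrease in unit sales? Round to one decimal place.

Total contribution margin = 60,260 × R$63.42 = R$3,821,689.20.
Subtracting fixed costs: EBIT = R$3,821,689.20 − R$1,321,300 = R$2,500,389.20.
Interest = R$539,301.00, so EBIT − I = R$1,961,088.20.
DCL = total CM / (EBIT − I) = R$3,821,689.20 / R$1,961,088.20 = 1.9488.
EPS therefore changes by 1.9488 × (-9.7%) = -18.9%.

-18.9%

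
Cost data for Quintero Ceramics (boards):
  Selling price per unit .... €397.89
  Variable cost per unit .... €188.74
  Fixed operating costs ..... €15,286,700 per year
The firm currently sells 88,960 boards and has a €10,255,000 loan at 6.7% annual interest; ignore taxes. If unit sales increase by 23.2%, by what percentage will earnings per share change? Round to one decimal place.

At 88,960 units, contribution = 88,960 × €209.15 = €18,605,984.00.
Subtracting fixed costs: EBIT = €18,605,984.00 − €15,286,700 = €3,319,284.00.
Interest = €687,085.00, so EBIT − I = €2,632,199.00.
Degree of combined leverage = contribution ÷ (EBIT − I) = €18,605,984.00 ÷ €2,632,199.00 = 7.0686.
%ΔEPS = DCL × %ΔSales = 7.0686 × +23.2% = +164.0%.

+164.0%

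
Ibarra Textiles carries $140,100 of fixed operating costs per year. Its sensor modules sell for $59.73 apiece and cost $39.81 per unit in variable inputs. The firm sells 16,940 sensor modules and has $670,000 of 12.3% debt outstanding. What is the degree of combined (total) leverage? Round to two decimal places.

Total contribution margin = 16,940 × $19.92 = $337,444.80.
Subtracting fixed costs: EBIT = $337,444.80 − $140,100 = $197,344.80. Interest = $82,410.00, so EBIT − I = $114,934.80.
DCL = contribution ÷ (EBIT − I) = $337,444.80 ÷ $114,934.80 = 2.9360.

2.94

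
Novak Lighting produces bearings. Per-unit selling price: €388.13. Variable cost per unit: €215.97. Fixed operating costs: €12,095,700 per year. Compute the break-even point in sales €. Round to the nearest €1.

€27,269,424

Contribution margin per unit = €388.13 − €215.97 = €172.16, a CM ratio of €172.16 ÷ €388.13 = 0.4436.
Break-even revenue = fixed costs × price ÷ CM = €12,095,700 × €388.13 ÷ €172.16 = €27,269,424.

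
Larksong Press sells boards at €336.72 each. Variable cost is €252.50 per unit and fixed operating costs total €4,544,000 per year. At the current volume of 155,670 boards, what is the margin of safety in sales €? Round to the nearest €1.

Each unit contributes €336.72 − €252.50 = €84.22. Break-even units = €4,544,000 ÷ €84.22 = 53,953.93; break-even revenue = 53,953.93 × €336.72 = €18,167,367.37.
Actual sales revenue = 155,670 × €336.72 = €52,417,202.40.
Margin of safety = €52,417,202.40 − €18,167,367.37 = €34,249,835.

€34,249,835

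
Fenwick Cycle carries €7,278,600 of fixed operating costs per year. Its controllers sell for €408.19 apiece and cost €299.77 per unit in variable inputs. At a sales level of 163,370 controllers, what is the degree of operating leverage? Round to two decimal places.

1.70

At 163,370 units, contribution = 163,370 × €108.42 = €17,712,575.40.
Subtracting fixed costs: EBIT = €17,712,575.40 − €7,278,600 = €10,433,975.40.
So DOL = total CM / EBIT = €17,712,575.40 / €10,433,975.40 = 1.6976.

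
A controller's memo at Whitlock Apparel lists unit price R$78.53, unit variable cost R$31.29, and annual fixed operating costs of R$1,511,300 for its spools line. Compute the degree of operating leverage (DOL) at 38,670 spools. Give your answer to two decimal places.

Total contribution margin = 38,670 × R$47.24 = R$1,826,770.80.
Subtracting fixed costs: EBIT = R$1,826,770.80 − R$1,511,300 = R$315,470.80.
So DOL = total CM / EBIT = R$1,826,770.80 / R$315,470.80 = 5.7906.

5.79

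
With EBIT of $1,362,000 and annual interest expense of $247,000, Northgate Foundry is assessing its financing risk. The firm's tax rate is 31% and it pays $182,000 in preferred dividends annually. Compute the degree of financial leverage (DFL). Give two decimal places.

1.60

Annual interest charges come to $247,000.00.
Pre-tax preferred-dividend burden = $182,000 ÷ (1 − 0.31) = $263,768.12.
DFL = EBIT ÷ [EBIT − I − D_p/(1−t)] = $1,362,000 ÷ [$1,362,000 − $247,000.00 − $263,768.12] = $1,362,000 ÷ $851,231.88 = 1.6000.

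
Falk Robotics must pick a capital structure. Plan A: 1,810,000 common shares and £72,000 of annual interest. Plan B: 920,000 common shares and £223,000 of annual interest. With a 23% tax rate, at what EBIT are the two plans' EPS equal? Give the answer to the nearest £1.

Set EPS_A = EPS_B: (EBIT − £72,000)(1 − 0.23) ÷ 1,810,000 = (EBIT − £223,000)(1 − 0.23) ÷ 920,000.
The (1 − t) factor cancels: (EBIT − 72,000) × 920,000 = (EBIT − 223,000) × 1,810,000.
Solving, EBIT = (223,000·1,810,000 − 72,000·920,000) / (1,810,000 − 920,000) = 337,390,000,000 / 890,000 = 379,089.89.

£379,090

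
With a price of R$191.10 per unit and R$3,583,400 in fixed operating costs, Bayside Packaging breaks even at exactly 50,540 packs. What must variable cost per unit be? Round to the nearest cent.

At break-even, FC = Q × (P − VC), so P − VC = R$3,583,400 ÷ 50,540 = R$70.9023.
Hence VC = price − CM = R$191.10 − R$70.9023 = R$120.20.

R$120.20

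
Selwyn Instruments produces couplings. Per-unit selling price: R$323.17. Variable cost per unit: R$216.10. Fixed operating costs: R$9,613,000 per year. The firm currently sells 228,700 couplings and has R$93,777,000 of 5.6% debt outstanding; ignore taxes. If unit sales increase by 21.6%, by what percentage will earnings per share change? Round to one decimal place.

At 228,700 units, contribution = 228,700 × R$107.07 = R$24,486,909.00.
Operating income = contribution − fixed costs = R$24,486,909.00 − R$9,613,000 = R$14,873,909.00.
After interest of R$5,251,512.00, pre-tax earnings = R$9,622,397.00.
Degree of combined leverage = contribution ÷ (EBIT − I) = R$24,486,909.00 ÷ R$9,622,397.00 = 2.5448.
EPS therefore changes by 2.5448 × (+21.6%) = +55.0%.

+55.0%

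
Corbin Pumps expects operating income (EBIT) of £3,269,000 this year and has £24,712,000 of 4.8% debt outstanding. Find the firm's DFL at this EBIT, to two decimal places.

Interest = £1,186,176.00.
Degree of financial leverage = EBIT / (EBIT − interest) = £3,269,000 / £2,082,824.00 = 1.5695.

1.57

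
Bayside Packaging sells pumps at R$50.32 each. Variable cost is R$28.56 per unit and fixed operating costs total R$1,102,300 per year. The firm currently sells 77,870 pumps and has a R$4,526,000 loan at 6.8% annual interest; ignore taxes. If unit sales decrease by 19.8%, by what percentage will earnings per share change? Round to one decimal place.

-118.0%

At 77,870 units, contribution = 77,870 × R$21.76 = R$1,694,451.20.
Operating income = contribution − fixed costs = R$1,694,451.20 − R$1,102,300 = R$592,151.20.
After interest of R$307,768.00, pre-tax earnings = R$284,383.20.
DCL = total CM / (EBIT − I) = R$1,694,451.20 / R$284,383.20 = 5.9583.
EPS therefore changes by 5.9583 × (-19.8%) = -118.0%.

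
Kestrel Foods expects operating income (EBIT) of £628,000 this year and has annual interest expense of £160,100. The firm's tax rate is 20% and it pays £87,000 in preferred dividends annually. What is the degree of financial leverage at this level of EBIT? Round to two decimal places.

1.75

Annual interest charges come to £160,100.00.
Pre-tax preferred-dividend burden = £87,000 ÷ (1 − 0.20) = £108,750.00.
DFL = EBIT ÷ [EBIT − I − D_p/(1−t)] = £628,000 ÷ [£628,000 − £160,100.00 − £108,750.00] = £628,000 ÷ £359,150.00 = 1.7486.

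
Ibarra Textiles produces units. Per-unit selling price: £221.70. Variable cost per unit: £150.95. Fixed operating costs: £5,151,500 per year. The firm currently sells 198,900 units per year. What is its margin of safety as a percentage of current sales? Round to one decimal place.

Unit CM = price − variable cost = £221.70 − £150.95 = £70.75. Break-even units = £5,151,500 ÷ £70.75 = 72,812.72; break-even revenue = 72,812.72 × £221.70 = £16,142,580.21.
Current sales = 198,900 × £221.70 = £44,096,130.00.
Margin of safety = (£44,096,130.00 − £16,142,580.21) ÷ £44,096,130.00 = 63.4%.

63.4%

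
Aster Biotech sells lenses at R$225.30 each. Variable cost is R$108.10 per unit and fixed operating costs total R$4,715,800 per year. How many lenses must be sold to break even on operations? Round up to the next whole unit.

Contribution margin per unit = R$225.30 − R$108.10 = R$117.20.
Break-even volume = fixed costs ÷ CM per unit = R$4,715,800 ÷ R$117.20 = 40,237.20, so 40,238 lenses.

40,238 lenses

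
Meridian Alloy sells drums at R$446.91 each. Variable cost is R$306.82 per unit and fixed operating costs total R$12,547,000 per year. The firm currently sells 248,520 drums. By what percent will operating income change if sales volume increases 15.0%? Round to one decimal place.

+23.5%

Contribution at this volume is 248,520 × R$140.09 = R$34,815,166.80.
EBIT = R$34,815,166.80 − R$12,547,000 = R$22,268,166.80.
So DOL = total CM / EBIT = R$34,815,166.80 / R$22,268,166.80 = 1.5635.
%ΔEBIT = DOL × %ΔSales = 1.5635 × +15.0% = +23.5%.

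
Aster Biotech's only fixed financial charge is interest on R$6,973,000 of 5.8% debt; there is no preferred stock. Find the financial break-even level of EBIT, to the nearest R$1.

R$404,434

Annual interest = 5.8% × R$6,973,000 = R$404,434.00.
With no preferred dividends, EPS = 0 when EBIT exactly covers interest, so the financial break-even EBIT is R$404,434.00.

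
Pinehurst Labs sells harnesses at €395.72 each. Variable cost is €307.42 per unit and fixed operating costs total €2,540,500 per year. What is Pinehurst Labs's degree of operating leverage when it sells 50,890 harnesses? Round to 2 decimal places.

2.30

At 50,890 units, contribution = 50,890 × €88.30 = €4,493,587.00.
EBIT = €4,493,587.00 − €2,540,500 = €1,953,087.00.
Degree of operating leverage = €4,493,587.00 / €1,953,087.00 = 2.3008.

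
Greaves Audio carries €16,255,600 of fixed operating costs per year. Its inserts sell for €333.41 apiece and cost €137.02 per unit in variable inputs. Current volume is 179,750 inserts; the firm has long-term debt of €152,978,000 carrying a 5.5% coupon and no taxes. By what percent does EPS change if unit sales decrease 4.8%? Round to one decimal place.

-15.9%

Total contribution margin = 179,750 × €196.39 = €35,301,102.50.
EBIT = €35,301,102.50 − €16,255,600 = €19,045,502.50.
Interest = €8,413,790.00, so EBIT − I = €10,631,712.50.
DCL = total CM / (EBIT − I) = €35,301,102.50 / €10,631,712.50 = 3.3204.
%ΔEPS = DCL × %ΔSales = 3.3204 × -4.8% = -15.9%.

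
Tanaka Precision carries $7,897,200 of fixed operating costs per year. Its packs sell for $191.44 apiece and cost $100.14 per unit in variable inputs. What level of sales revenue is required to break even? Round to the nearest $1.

$16,559,036

CM per unit = $191.44 − $100.14 = $91.30; CM ratio = $91.30 / $191.44 = 0.4769.
Break-even revenue = fixed costs × price ÷ CM = $7,897,200 × $191.44 ÷ $91.30 = $16,559,036.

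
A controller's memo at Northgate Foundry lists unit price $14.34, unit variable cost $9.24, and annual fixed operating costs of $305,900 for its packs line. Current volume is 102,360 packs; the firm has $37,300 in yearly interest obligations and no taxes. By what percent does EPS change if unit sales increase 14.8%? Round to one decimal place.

At 102,360 units, contribution = 102,360 × $5.10 = $522,036.00.
EBIT = $522,036.00 − $305,900 = $216,136.00.
After interest of $37,300.00, pre-tax earnings = $178,836.00.
DCL = total CM / (EBIT − I) = $522,036.00 / $178,836.00 = 2.9191.
EPS therefore changes by 2.9191 × (+14.8%) = +43.2%.

+43.2%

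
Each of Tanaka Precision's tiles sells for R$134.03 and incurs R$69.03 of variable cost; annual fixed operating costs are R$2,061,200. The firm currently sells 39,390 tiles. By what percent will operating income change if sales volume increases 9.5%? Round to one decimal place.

Contribution at this volume is 39,390 × R$65.00 = R$2,560,350.00.
EBIT = R$2,560,350.00 − R$2,061,200 = R$499,150.00.
So DOL = total CM / EBIT = R$2,560,350.00 / R$499,150.00 = 5.1294.
Operating income changes by 5.1294 × +9.5% = +48.7%.

+48.7%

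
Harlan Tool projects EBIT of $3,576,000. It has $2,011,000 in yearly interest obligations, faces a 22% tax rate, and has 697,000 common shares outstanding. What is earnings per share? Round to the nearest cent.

$1.75

Pre-tax income = $3,576,000 − $2,011,000.00 = $1,565,000.00.
Net income = $1,565,000.00 × (1 − 0.22) = $1,220,700.00.
Per share: $1,220,700.00 / 697,000 shares = $1.75.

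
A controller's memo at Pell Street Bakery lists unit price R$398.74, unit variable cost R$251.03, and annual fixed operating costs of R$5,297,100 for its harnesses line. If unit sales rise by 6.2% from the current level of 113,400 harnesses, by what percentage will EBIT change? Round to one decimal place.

+9.1%

Contribution at this volume is 113,400 × R$147.71 = R$16,750,314.00.
EBIT = R$16,750,314.00 − R$5,297,100 = R$11,453,214.00.
DOL = contribution ÷ EBIT = R$16,750,314.00 ÷ R$11,453,214.00 = 1.4625.
%ΔEBIT = DOL × %ΔSales = 1.4625 × +6.2% = +9.1%.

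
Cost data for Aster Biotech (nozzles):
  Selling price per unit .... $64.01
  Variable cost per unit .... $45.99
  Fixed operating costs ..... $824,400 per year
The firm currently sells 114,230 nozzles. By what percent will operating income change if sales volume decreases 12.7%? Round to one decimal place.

Total contribution margin = 114,230 × $18.02 = $2,058,424.60.
Subtracting fixed costs: EBIT = $2,058,424.60 − $824,400 = $1,234,024.60.
So DOL = total CM / EBIT = $2,058,424.60 / $1,234,024.60 = 1.6681.
Operating income changes by 1.6681 × -12.7% = -21.2%.

-21.2%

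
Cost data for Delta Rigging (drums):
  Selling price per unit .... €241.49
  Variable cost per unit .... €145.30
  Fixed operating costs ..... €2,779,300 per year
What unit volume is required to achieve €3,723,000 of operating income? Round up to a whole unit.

Unit CM = price − variable cost = €241.49 − €145.30 = €96.19.
Need Q such that Q × €96.19 − €2,779,300 = €3,723,000, i.e. Q = €6,502,300 / €96.19 = 67,598.50 → 67,599.

67,599 drums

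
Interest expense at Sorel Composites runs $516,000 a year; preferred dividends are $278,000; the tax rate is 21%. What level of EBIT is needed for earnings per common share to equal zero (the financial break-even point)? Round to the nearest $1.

$867,899

Preferred dividends are paid after tax, so their pre-tax equivalent is $278,000 ÷ (1 − 0.21) = $351,898.73.
Financial break-even EBIT = interest + D_p ÷ (1 − t) = $516,000 + $351,898.73 = $867,898.73.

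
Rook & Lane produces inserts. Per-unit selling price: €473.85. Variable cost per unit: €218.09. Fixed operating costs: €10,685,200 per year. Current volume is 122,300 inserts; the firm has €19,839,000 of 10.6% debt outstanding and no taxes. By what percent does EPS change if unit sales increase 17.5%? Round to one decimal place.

At 122,300 units, contribution = 122,300 × €255.76 = €31,279,448.00.
EBIT = €31,279,448.00 − €10,685,200 = €20,594,248.00.
Interest = €2,102,934.00, so EBIT − I = €18,491,314.00.
DCL = total CM / (EBIT − I) = €31,279,448.00 / €18,491,314.00 = 1.6916.
%ΔEPS = DCL × %ΔSales = 1.6916 × +17.5% = +29.6%.

+29.6%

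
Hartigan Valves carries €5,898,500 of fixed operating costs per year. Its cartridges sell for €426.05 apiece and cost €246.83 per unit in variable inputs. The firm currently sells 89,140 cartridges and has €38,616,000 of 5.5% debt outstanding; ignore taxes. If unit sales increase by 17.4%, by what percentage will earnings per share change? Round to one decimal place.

At 89,140 units, contribution = 89,140 × €179.22 = €15,975,670.80.
EBIT = €15,975,670.80 − €5,898,500 = €10,077,170.80.
Interest = €2,123,880.00, so EBIT − I = €7,953,290.80.
DCL = total CM / (EBIT − I) = €15,975,670.80 / €7,953,290.80 = 2.0087.
EPS therefore changes by 2.0087 × (+17.4%) = +35.0%.

+35.0%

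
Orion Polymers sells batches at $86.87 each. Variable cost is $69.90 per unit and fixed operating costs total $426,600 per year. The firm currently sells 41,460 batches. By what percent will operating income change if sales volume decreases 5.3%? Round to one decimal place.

-13.5%

Contribution at this volume is 41,460 × $16.97 = $703,576.20.
Operating income = contribution − fixed costs = $703,576.20 − $426,600 = $276,976.20.
DOL = contribution ÷ EBIT = $703,576.20 ÷ $276,976.20 = 2.5402.
%ΔEBIT = DOL × %ΔSales = 2.5402 × -5.3% = -13.5%.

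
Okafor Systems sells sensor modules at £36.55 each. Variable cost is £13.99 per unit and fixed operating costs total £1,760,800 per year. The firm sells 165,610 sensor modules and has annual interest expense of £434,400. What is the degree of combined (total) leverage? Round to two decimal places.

2.42

Total contribution margin = 165,610 × £22.56 = £3,736,161.60.
Subtracting fixed costs: EBIT = £3,736,161.60 − £1,760,800 = £1,975,361.60. Interest = £434,400.00, so EBIT − I = £1,540,961.60.
Degree of total leverage = total CM / (EBIT − interest) = £3,736,161.60 / £1,540,961.60 = 2.4246.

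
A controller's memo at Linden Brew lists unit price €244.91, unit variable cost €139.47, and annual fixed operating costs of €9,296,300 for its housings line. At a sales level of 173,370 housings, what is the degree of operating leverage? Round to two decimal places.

Total contribution margin = 173,370 × €105.44 = €18,280,132.80.
Subtracting fixed costs: EBIT = €18,280,132.80 − €9,296,300 = €8,983,832.80.
Degree of operating leverage = €18,280,132.80 / €8,983,832.80 = 2.0348.

2.03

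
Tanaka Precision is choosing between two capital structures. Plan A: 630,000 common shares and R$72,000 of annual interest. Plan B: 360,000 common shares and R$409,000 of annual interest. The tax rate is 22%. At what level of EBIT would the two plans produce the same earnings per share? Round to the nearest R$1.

R$858,333

Set EPS_A = EPS_B: (EBIT − R$72,000)(1 − 0.22) ÷ 630,000 = (EBIT − R$409,000)(1 − 0.22) ÷ 360,000.
The (1 − t) factor cancels: (EBIT − 72,000) × 360,000 = (EBIT − 409,000) × 630,000.
EBIT × (630,000 − 360,000) = 409,000 × 630,000 − 72,000 × 360,000 = 231,750,000,000, so EBIT = 231,750,000,000 ÷ 270,000 = 858,333.33.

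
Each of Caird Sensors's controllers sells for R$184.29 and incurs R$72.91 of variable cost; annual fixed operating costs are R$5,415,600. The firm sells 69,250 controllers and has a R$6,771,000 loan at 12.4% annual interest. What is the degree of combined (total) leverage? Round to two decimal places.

Contribution at this volume is 69,250 × R$111.38 = R$7,713,065.00.
Operating income = contribution − fixed costs = R$7,713,065.00 − R$5,415,600 = R$2,297,465.00. Interest = R$839,604.00, so EBIT − I = R$1,457,861.00.
DCL = contribution ÷ (EBIT − I) = R$7,713,065.00 ÷ R$1,457,861.00 = 5.2907.

5.29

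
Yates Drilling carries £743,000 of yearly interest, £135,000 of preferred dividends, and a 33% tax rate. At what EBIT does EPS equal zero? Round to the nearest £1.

£944,493

Preferred dividends are paid after tax, so their pre-tax equivalent is £135,000 ÷ (1 − 0.33) = £201,492.54.
EPS = 0 when EBIT covers interest plus the pre-tax preferred burden: £743,000 + £201,492.54 = £944,492.54.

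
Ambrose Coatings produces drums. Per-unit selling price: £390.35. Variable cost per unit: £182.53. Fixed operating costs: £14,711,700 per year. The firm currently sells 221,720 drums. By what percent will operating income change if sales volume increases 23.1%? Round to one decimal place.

+33.9%

Total contribution margin = 221,720 × £207.82 = £46,077,850.40.
Subtracting fixed costs: EBIT = £46,077,850.40 − £14,711,700 = £31,366,150.40.
So DOL = total CM / EBIT = £46,077,850.40 / £31,366,150.40 = 1.4690.
So EBIT moves 1.4690 × (+23.1%) = +33.9%.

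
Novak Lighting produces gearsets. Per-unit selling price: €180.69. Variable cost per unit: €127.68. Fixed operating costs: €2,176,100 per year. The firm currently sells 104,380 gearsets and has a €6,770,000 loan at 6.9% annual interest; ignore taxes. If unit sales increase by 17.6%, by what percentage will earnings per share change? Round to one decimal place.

+33.7%

At 104,380 units, contribution = 104,380 × €53.01 = €5,533,183.80.
Operating income = contribution − fixed costs = €5,533,183.80 − €2,176,100 = €3,357,083.80.
Interest = €467,130.00, so EBIT − I = €2,889,953.80.
DCL = total CM / (EBIT − I) = €5,533,183.80 / €2,889,953.80 = 1.9146.
%ΔEPS = DCL × %ΔSales = 1.9146 × +17.6% = +33.7%.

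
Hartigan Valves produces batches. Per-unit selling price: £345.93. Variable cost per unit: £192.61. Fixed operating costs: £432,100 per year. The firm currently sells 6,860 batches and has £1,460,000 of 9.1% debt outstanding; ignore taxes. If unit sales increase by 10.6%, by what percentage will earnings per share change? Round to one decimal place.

+22.9%

Contribution at this volume is 6,860 × £153.32 = £1,051,775.20.
Operating income = contribution − fixed costs = £1,051,775.20 − £432,100 = £619,675.20.
After interest of £132,860.00, pre-tax earnings = £486,815.20.
DCL = total CM / (EBIT − I) = £1,051,775.20 / £486,815.20 = 2.1605.
%ΔEPS = DCL × %ΔSales = 2.1605 × +10.6% = +22.9%.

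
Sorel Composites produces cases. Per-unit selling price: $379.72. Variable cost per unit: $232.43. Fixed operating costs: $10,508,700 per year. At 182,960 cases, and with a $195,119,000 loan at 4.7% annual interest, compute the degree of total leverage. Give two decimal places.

At 182,960 units, contribution = 182,960 × $147.29 = $26,948,178.40.
EBIT = $26,948,178.40 − $10,508,700 = $16,439,478.40. Interest = $9,170,593.00.
DOL = $26,948,178.40 ÷ $16,439,478.40 = 1.6392; DFL = $16,439,478.40 ÷ $7,268,885.40 = 2.2616.
DCL = DOL × DFL = 1.6392 × 2.2616 = 3.7072.

3.71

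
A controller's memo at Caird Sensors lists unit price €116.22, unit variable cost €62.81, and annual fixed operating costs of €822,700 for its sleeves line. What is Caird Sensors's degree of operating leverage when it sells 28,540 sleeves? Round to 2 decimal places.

2.17

Total contribution margin = 28,540 × €53.41 = €1,524,321.40.
Subtracting fixed costs: EBIT = €1,524,321.40 − €822,700 = €701,621.40.
Degree of operating leverage = €1,524,321.40 / €701,621.40 = 2.1726.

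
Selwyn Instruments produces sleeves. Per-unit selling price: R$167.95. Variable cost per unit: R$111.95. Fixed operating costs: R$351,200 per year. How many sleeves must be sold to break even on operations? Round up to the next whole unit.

Each unit contributes R$167.95 − R$111.95 = R$56.00.
Break-even volume = fixed costs ÷ CM per unit = R$351,200 ÷ R$56.00 = 6,271.43, so 6,272 sleeves.

6,272 sleeves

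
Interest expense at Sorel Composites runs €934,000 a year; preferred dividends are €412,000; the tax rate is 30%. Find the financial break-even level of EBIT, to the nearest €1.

Preferred dividends are paid after tax, so their pre-tax equivalent is €412,000 ÷ (1 − 0.30) = €588,571.43.
Financial break-even EBIT = interest + D_p ÷ (1 − t) = €934,000 + €588,571.43 = €1,522,571.43.

€1,522,571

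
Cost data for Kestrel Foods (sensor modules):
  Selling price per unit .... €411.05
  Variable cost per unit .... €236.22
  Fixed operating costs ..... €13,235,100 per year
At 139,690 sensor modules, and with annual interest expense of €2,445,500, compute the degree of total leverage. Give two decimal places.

2.79

Contribution at this volume is 139,690 × €174.83 = €24,422,002.70.
Operating income = contribution − fixed costs = €24,422,002.70 − €13,235,100 = €11,186,902.70. Interest = €2,445,500.00.
DOL = €24,422,002.70 ÷ €11,186,902.70 = 2.1831; DFL = €11,186,902.70 ÷ €8,741,402.70 = 1.2798.
Combined leverage = 2.1831 × 1.2798 = 2.7939.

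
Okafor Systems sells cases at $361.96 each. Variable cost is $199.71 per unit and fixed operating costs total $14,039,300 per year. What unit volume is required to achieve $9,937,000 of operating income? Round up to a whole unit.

147,774 cases

Each unit contributes $361.96 − $199.71 = $162.25.
Units = (FC + target) / CM = ($14,039,300 + $9,937,000) / $162.25 = 147,773.81, so 147,774 cases.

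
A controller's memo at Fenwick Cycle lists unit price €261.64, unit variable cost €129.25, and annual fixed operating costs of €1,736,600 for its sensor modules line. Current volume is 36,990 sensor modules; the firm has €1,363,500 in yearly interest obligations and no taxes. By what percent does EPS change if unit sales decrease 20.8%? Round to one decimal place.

At 36,990 units, contribution = 36,990 × €132.39 = €4,897,106.10.
EBIT = €4,897,106.10 − €1,736,600 = €3,160,506.10.
Interest = €1,363,500.00, so EBIT − I = €1,797,006.10.
DCL = total CM / (EBIT − I) = €4,897,106.10 / €1,797,006.10 = 2.7251.
EPS therefore changes by 2.7251 × (-20.8%) = -56.7%.

-56.7%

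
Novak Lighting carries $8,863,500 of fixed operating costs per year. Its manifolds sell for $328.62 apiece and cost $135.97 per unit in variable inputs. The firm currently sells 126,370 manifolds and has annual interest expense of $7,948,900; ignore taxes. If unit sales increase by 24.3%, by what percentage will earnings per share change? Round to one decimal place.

At 126,370 units, contribution = 126,370 × $192.65 = $24,345,180.50.
Operating income = contribution − fixed costs = $24,345,180.50 − $8,863,500 = $15,481,680.50.
Interest = $7,948,900.00, so EBIT − I = $7,532,780.50.
DCL = total CM / (EBIT − I) = $24,345,180.50 / $7,532,780.50 = 3.2319.
%ΔEPS = DCL × %ΔSales = 3.2319 × +24.3% = +78.5%.

+78.5%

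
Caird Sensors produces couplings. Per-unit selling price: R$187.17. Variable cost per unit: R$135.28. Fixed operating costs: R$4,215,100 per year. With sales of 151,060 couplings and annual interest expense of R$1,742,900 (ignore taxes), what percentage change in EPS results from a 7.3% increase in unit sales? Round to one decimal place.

At 151,060 units, contribution = 151,060 × R$51.89 = R$7,838,503.40.
EBIT = R$7,838,503.40 − R$4,215,100 = R$3,623,403.40.
Interest = R$1,742,900.00, so EBIT − I = R$1,880,503.40.
Degree of combined leverage = contribution ÷ (EBIT − I) = R$7,838,503.40 ÷ R$1,880,503.40 = 4.1683.
%ΔEPS = DCL × %ΔSales = 4.1683 × +7.3% = +30.4%.

+30.4%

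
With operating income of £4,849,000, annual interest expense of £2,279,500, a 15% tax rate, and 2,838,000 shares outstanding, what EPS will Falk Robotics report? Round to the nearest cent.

Interest = £2,279,500.00, so EBT = £4,849,000 − £2,279,500.00 = £2,569,500.00.
Net income = £2,569,500.00 × (1 − 0.15) = £2,184,075.00.
EPS = £2,184,075.00 ÷ 2,838,000 = £0.77.

£0.77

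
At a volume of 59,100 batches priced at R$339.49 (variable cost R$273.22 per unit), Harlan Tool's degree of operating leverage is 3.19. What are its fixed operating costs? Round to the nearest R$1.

At 59,100 units, contribution = 59,100 × R$66.27 = R$3,916,557.00.
Since DOL = CM ÷ EBIT, EBIT = R$3,916,557.00 ÷ 3.19 = R$1,227,760.82.
Fixed costs = CM − EBIT = R$3,916,557.00 − R$1,227,760.82 = R$2,688,796.

R$2,688,796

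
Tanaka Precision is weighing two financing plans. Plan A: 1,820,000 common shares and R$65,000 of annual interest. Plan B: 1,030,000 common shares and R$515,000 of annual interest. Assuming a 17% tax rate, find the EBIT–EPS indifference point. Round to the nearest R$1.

R$1,101,709

Set EPS_A = EPS_B: (EBIT − R$65,000)(1 − 0.17) ÷ 1,820,000 = (EBIT − R$515,000)(1 − 0.17) ÷ 1,030,000.
The (1 − t) factor cancels: (EBIT − 65,000) × 1,030,000 = (EBIT − 515,000) × 1,820,000.
EBIT × (1,820,000 − 1,030,000) = 515,000 × 1,820,000 − 65,000 × 1,030,000 = 870,350,000,000, so EBIT = 870,350,000,000 ÷ 790,000 = 1,101,708.86.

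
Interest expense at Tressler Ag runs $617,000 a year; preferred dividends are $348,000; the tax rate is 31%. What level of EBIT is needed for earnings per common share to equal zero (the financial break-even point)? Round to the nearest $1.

$1,121,348

Preferred dividends are paid after tax, so their pre-tax equivalent is $348,000 ÷ (1 − 0.31) = $504,347.83.
EPS = 0 when EBIT covers interest plus the pre-tax preferred burden: $617,000 + $504,347.83 = $1,121,347.83.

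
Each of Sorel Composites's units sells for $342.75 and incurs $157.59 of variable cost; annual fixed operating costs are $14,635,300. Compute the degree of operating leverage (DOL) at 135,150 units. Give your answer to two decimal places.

Total contribution margin = 135,150 × $185.16 = $25,024,374.00.
EBIT = $25,024,374.00 − $14,635,300 = $10,389,074.00.
So DOL = total CM / EBIT = $25,024,374.00 / $10,389,074.00 = 2.4087.

2.41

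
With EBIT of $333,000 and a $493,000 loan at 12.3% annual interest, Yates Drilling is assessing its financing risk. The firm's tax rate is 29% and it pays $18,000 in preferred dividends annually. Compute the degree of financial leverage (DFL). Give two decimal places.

1.35

Annual interest charges come to $60,639.00.
Preferred dividends grossed up pre-tax: $18,000 / (1 − 0.29) = $25,352.11.
DFL = EBIT ÷ [EBIT − I − D_p/(1−t)] = $333,000 ÷ [$333,000 − $60,639.00 − $25,352.11] = $333,000 ÷ $247,008.89 = 1.3481.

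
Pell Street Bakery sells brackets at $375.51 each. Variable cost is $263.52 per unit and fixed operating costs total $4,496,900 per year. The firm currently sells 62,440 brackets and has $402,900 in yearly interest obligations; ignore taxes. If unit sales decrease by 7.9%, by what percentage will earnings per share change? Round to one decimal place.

Total contribution margin = 62,440 × $111.99 = $6,992,655.60.
Subtracting fixed costs: EBIT = $6,992,655.60 − $4,496,900 = $2,495,755.60.
After interest of $402,900.00, pre-tax earnings = $2,092,855.60.
Degree of combined leverage = contribution ÷ (EBIT − I) = $6,992,655.60 ÷ $2,092,855.60 = 3.3412.
EPS therefore changes by 3.3412 × (-7.9%) = -26.4%.

-26.4%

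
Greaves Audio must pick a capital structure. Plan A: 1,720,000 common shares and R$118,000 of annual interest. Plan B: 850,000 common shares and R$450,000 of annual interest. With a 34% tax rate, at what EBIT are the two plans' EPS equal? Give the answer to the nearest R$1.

At indifference, (EBIT − 118,000)(1 − t)/1,720,000 = (EBIT − 450,000)(1 − t)/850,000.
Cancelling (1 − t) and cross-multiplying: 850,000·(EBIT − 118,000) = 1,720,000·(EBIT − 450,000).
Solving, EBIT = (450,000·1,720,000 − 118,000·850,000) / (1,720,000 − 850,000) = 673,700,000,000 / 870,000 = 774,367.82.

R$774,368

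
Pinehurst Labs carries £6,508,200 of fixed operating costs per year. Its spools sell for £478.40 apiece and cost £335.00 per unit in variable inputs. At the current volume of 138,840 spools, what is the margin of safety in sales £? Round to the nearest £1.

Each unit contributes £478.40 − £335.00 = £143.40. Break-even units = £6,508,200 ÷ £143.40 = 45,384.94; break-even revenue = 45,384.94 × £478.40 = £21,712,153.97.
Current sales = 138,840 × £478.40 = £66,421,056.00.
Margin of safety = £66,421,056.00 − £21,712,153.97 = £44,708,902.

£44,708,902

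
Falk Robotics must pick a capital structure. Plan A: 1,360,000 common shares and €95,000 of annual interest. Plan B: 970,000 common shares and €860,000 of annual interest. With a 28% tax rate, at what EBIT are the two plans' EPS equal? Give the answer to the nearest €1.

€2,762,692

At indifference, (EBIT − 95,000)(1 − t)/1,360,000 = (EBIT − 860,000)(1 − t)/970,000.
The (1 − t) factor cancels: (EBIT − 95,000) × 970,000 = (EBIT − 860,000) × 1,360,000.
EBIT × (1,360,000 − 970,000) = 860,000 × 1,360,000 − 95,000 × 970,000 = 1,077,450,000,000, so EBIT = 1,077,450,000,000 ÷ 390,000 = 2,762,692.31.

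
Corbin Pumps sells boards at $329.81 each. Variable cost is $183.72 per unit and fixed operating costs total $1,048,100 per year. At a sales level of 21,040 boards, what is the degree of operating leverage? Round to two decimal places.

1.52

Contribution at this volume is 21,040 × $146.09 = $3,073,733.60.
EBIT = $3,073,733.60 − $1,048,100 = $2,025,633.60.
Degree of operating leverage = $3,073,733.60 / $2,025,633.60 = 1.5174.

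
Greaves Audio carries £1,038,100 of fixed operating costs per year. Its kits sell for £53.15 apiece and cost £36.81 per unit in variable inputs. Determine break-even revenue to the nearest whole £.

£3,376,684

CM per unit = £53.15 − £36.81 = £16.34; CM ratio = £16.34 / £53.15 = 0.3074.
Break-even revenue = fixed costs × price ÷ CM = £1,038,100 × £53.15 ÷ £16.34 = £3,376,684.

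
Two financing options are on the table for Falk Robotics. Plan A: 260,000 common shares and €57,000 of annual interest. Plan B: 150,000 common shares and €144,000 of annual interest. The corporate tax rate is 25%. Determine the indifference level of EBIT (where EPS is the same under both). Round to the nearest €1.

€262,636

At indifference, (EBIT − 57,000)(1 − t)/260,000 = (EBIT − 144,000)(1 − t)/150,000.
The (1 − t) factor cancels: (EBIT − 57,000) × 150,000 = (EBIT − 144,000) × 260,000.
EBIT × (260,000 − 150,000) = 144,000 × 260,000 − 57,000 × 150,000 = 28,890,000,000, so EBIT = 28,890,000,000 ÷ 110,000 = 262,636.36.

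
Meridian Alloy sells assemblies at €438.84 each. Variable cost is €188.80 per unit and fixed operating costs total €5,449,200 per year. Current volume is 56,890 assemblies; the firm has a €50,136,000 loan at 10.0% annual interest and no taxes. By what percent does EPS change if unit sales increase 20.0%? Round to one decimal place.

Total contribution margin = 56,890 × €250.04 = €14,224,775.60.
Subtracting fixed costs: EBIT = €14,224,775.60 − €5,449,200 = €8,775,575.60.
Interest = €5,013,600.00, so EBIT − I = €3,761,975.60.
Degree of combined leverage = contribution ÷ (EBIT − I) = €14,224,775.60 ÷ €3,761,975.60 = 3.7812.
EPS therefore changes by 3.7812 × (+20.0%) = +75.6%.

+75.6%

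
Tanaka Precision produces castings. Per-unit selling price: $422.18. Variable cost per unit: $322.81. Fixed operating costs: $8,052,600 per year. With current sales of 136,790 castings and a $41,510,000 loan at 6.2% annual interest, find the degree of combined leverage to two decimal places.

At 136,790 units, contribution = 136,790 × $99.37 = $13,592,822.30.
EBIT = $13,592,822.30 − $8,052,600 = $5,540,222.30. Interest = $2,573,620.00, so EBIT − I = $2,966,602.30.
DCL = contribution ÷ (EBIT − I) = $13,592,822.30 ÷ $2,966,602.30 = 4.5819.

4.58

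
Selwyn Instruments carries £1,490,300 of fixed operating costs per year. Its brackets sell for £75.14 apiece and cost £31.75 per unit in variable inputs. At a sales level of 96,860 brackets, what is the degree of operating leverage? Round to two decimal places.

Total contribution margin = 96,860 × £43.39 = £4,202,755.40.
Subtracting fixed costs: EBIT = £4,202,755.40 − £1,490,300 = £2,712,455.40.
DOL = contribution ÷ EBIT = £4,202,755.40 ÷ £2,712,455.40 = 1.5494.

1.55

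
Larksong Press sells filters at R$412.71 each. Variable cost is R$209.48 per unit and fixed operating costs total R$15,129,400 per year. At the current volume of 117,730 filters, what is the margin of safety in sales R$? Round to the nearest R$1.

Unit CM = price − variable cost = R$412.71 − R$209.48 = R$203.23. Break-even units = R$15,129,400 ÷ R$203.23 = 74,444.72; break-even revenue = 74,444.72 × R$412.71 = R$30,724,079.49.
Current sales = 117,730 × R$412.71 = R$48,588,348.30.
Margin of safety = R$48,588,348.30 − R$30,724,079.49 = R$17,864,269.

R$17,864,269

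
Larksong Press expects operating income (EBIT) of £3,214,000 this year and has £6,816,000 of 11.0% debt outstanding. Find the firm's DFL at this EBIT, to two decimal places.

1.30

Interest = £749,760.00.
Degree of financial leverage = EBIT / (EBIT − interest) = £3,214,000 / £2,464,240.00 = 1.3043.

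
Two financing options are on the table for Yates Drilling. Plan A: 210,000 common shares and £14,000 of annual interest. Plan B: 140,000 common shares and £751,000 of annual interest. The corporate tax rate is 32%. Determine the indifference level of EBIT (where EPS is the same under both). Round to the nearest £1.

Set EPS_A = EPS_B: (EBIT − £14,000)(1 − 0.32) ÷ 210,000 = (EBIT − £751,000)(1 − 0.32) ÷ 140,000.
The (1 − t) factor cancels: (EBIT − 14,000) × 140,000 = (EBIT − 751,000) × 210,000.
EBIT × (210,000 − 140,000) = 751,000 × 210,000 − 14,000 × 140,000 = 155,750,000,000, so EBIT = 155,750,000,000 ÷ 70,000 = 2,225,000.00.

£2,225,000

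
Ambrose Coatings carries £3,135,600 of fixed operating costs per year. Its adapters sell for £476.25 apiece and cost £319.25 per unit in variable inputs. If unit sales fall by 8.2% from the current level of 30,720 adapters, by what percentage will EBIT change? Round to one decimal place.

Total contribution margin = 30,720 × £157.00 = £4,823,040.00.
EBIT = £4,823,040.00 − £3,135,600 = £1,687,440.00.
So DOL = total CM / EBIT = £4,823,040.00 / £1,687,440.00 = 2.8582.
Operating income changes by 2.8582 × -8.2% = -23.4%.

-23.4%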